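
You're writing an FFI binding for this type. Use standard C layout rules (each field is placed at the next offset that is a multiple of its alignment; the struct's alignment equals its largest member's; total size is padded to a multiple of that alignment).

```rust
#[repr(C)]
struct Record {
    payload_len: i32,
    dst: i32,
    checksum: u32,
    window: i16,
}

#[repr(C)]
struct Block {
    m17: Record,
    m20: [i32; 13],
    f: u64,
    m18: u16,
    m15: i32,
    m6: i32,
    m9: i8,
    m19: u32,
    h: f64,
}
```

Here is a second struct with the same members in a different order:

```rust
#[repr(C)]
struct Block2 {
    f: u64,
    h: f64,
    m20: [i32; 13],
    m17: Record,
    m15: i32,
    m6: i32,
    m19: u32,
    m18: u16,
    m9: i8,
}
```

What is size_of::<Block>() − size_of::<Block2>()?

Record: payload_len at 0 (size 4, align 4) → ends 4; dst at 4 (size 4, align 4) → ends 8; checksum at 8 (size 4, align 4) → ends 12; window at 12 (size 2, align 2) → ends 14; tail pad 2 to reach multiple of 4; total 16 bytes, alignment 4
m17 at 0 (size 16, align 4) → ends 16
m20 at 16 (size 52, align 4) → ends 68
pad 4 to align 8 for f
f at 72 (size 8, align 8) → ends 80
m18 at 80 (size 2, align 2) → ends 82
pad 2 to align 4 for m15
m15 at 84 (size 4, align 4) → ends 88
m6 at 88 (size 4, align 4) → ends 92
m9 at 92 (size 1, align 1) → ends 93
pad 3 to align 4 for m19
m19 at 96 (size 4, align 4) → ends 100
pad 4 to align 8 for h
h at 104 (size 8, align 8) → ends 112
total 112 bytes, alignment 8
— Block2 —
f at 0 (size 8, align 8) → ends 8
h at 8 (size 8, align 8) → ends 16
m20 at 16 (size 52, align 4) → ends 68
m17 at 68 (size 16, align 4) → ends 84
m15 at 84 (size 4, align 4) → ends 88
m6 at 88 (size 4, align 4) → ends 92
m19 at 92 (size 4, align 4) → ends 96
m18 at 96 (size 2, align 2) → ends 98
m9 at 98 (size 1, align 1) → ends 99
tail pad 5 to reach multiple of 8
total 104 bytes, alignment 8
112 − 104 = 8

8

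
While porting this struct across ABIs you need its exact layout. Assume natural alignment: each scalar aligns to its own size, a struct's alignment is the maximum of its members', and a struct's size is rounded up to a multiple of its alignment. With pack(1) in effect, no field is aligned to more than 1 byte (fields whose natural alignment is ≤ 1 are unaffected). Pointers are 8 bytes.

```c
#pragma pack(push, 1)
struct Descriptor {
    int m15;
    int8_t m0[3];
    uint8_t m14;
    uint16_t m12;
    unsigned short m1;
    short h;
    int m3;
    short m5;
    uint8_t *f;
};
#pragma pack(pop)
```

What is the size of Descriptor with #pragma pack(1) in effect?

28

0..4  m15  (4B, 1-aligned)
4..7  m0  (3B, 1-aligned)
7..8  m14  (1B, 1-aligned)
8..10  m12  (2B, 1-aligned)
10..12  m1  (2B, 1-aligned)
12..14  h  (2B, 1-aligned)
14..18  m3  (4B, 1-aligned)
18..20  m5  (2B, 1-aligned)
20..28  f  (8B, 1-aligned)
sizeof = 28, alignof = 1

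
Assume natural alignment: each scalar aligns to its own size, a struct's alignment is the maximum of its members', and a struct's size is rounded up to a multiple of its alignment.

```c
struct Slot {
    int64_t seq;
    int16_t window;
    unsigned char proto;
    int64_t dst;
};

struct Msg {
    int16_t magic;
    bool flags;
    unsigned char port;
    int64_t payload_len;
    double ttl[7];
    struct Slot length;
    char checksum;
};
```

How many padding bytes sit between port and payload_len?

4

Slot: seq at 0 (size 8, align 8) → ends 8; window at 8 (size 2, align 2) → ends 10; proto at 10 (size 1, align 1) → ends 11; pad 5 to align 8 for dst; dst at 16 (size 8, align 8) → ends 24; total 24 bytes, alignment 8
magic at 0 (size 2, align 2) → ends 2
flags at 2 (size 1, align 1) → ends 3
port at 3 (size 1, align 1) → ends 4
pad 4 to align 8 for payload_len
payload_len at 8 (size 8, align 8) → ends 16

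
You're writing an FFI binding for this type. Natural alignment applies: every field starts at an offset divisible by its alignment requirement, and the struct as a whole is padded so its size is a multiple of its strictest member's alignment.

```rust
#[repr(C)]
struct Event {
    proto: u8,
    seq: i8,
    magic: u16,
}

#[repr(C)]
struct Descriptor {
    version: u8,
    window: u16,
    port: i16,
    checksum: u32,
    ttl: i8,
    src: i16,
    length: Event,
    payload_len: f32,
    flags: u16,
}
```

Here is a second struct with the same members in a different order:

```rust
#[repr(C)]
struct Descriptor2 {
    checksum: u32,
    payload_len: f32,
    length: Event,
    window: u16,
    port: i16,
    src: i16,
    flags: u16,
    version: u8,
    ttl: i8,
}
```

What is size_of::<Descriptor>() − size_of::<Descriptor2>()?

Event: @0: proto [1B, align 1] → 1; @1: seq [1B, align 1] → 2; @2: magic [2B, align 2] → 4; size 4, align 2
@0: version [1B, align 1] → 1
+1 pad (align 2)
@2: window [2B, align 2] → 4
@4: port [2B, align 2] → 6
+2 pad (align 4)
@8: checksum [4B, align 4] → 12
@12: ttl [1B, align 1] → 13
+1 pad (align 2)
@14: src [2B, align 2] → 16
@16: length [4B, align 2] → 20
@20: payload_len [4B, align 4] → 24
@24: flags [2B, align 2] → 26
+2 tail pad (align 4)
size 28, align 4
— Descriptor2 —
@0: checksum [4B, align 4] → 4
@4: payload_len [4B, align 4] → 8
@8: length [4B, align 2] → 12
@12: window [2B, align 2] → 14
@14: port [2B, align 2] → 16
@16: src [2B, align 2] → 18
@18: flags [2B, align 2] → 20
@20: version [1B, align 1] → 21
@21: ttl [1B, align 1] → 22
+2 tail pad (align 4)
size 24, align 4
28 − 24 = 4

4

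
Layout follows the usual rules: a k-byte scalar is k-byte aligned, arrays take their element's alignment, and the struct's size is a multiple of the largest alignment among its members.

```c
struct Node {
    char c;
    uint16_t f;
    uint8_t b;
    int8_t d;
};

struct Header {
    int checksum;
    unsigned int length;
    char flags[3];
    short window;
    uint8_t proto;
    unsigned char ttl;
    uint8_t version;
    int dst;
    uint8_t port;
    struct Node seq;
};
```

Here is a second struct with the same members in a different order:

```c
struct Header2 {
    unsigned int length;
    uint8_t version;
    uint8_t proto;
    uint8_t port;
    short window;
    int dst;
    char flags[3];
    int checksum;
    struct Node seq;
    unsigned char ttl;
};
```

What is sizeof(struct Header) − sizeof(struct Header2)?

0

Node: @0: c [1B, align 1] → 1; +1 pad (align 2); @2: f [2B, align 2] → 4; @4: b [1B, align 1] → 5; @5: d [1B, align 1] → 6; size 6, align 2
@0: checksum [4B, align 4] → 4
@4: length [4B, align 4] → 8
@8: flags [3B, align 1] → 11
+1 pad (align 2)
@12: window [2B, align 2] → 14
@14: proto [1B, align 1] → 15
@15: ttl [1B, align 1] → 16
@16: version [1B, align 1] → 17
+3 pad (align 4)
@20: dst [4B, align 4] → 24
@24: port [1B, align 1] → 25
+1 pad (align 2)
@26: seq [6B, align 2] → 32
size 32, align 4
— Header2 —
@0: length [4B, align 4] → 4
@4: version [1B, align 1] → 5
@5: proto [1B, align 1] → 6
@6: port [1B, align 1] → 7
+1 pad (align 2)
@8: window [2B, align 2] → 10
+2 pad (align 4)
@12: dst [4B, align 4] → 16
@16: flags [3B, align 1] → 19
+1 pad (align 4)
@20: checksum [4B, align 4] → 24
@24: seq [6B, align 2] → 30
@30: ttl [1B, align 1] → 31
+1 tail pad (align 4)
size 32, align 4
32 − 32 = 0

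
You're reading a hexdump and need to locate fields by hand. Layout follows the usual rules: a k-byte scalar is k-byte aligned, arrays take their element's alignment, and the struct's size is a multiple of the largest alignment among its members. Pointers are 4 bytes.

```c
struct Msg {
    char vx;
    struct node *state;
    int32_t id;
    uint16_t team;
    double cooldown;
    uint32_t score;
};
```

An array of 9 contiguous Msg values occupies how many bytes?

vx at 0 (size 1, align 1) → ends 1
pad 3 to align 4 for state
state at 4 (size 4, align 4) → ends 8
id at 8 (size 4, align 4) → ends 12
team at 12 (size 2, align 2) → ends 14
pad 2 to align 8 for cooldown
cooldown at 16 (size 8, align 8) → ends 24
score at 24 (size 4, align 4) → ends 28
tail pad 4 to reach multiple of 8
total 32 bytes, alignment 8
array of 9: 9 × 32 = 288

288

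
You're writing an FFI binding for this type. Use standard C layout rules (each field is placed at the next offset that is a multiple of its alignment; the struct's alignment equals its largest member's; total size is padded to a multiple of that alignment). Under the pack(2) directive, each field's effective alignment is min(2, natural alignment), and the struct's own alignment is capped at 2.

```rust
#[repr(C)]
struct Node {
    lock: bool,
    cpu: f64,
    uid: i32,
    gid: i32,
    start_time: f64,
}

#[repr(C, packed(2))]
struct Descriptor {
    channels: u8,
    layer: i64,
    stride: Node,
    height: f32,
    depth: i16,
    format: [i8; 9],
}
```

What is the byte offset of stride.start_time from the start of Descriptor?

Node: @0: lock [1B, align 1] → 1; +7 pad (align 8); @8: cpu [8B, align 8] → 16; @16: uid [4B, align 4] → 20; @20: gid [4B, align 4] → 24; @24: start_time [8B, align 8] → 32; size 32, align 8
@0: channels [1B, align 1] → 1
+1 pad (align 2)
@2: layer [8B, align 2] → 10
@10: stride [32B, align 2] → 42
within Node: start_time at 24
10 + 24 = 34

34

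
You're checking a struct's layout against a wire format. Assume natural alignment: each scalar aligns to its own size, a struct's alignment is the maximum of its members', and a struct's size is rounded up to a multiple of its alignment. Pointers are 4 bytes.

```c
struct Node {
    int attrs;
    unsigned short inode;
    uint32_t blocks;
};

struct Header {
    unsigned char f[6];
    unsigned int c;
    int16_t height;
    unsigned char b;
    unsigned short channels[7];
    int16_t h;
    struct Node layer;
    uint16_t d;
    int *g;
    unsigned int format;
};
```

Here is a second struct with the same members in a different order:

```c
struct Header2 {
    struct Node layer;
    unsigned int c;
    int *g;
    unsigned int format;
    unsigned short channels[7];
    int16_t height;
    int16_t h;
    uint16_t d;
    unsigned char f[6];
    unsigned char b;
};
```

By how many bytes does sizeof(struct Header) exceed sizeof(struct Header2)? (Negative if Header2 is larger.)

4

Node: @0: attrs [4B, align 4] → 4; @4: inode [2B, align 2] → 6; +2 pad (align 4); @8: blocks [4B, align 4] → 12; size 12, align 4
@0: f [6B, align 1] → 6
+2 pad (align 4)
@8: c [4B, align 4] → 12
@12: height [2B, align 2] → 14
@14: b [1B, align 1] → 15
+1 pad (align 2)
@16: channels [14B, align 2] → 30
@30: h [2B, align 2] → 32
@32: layer [12B, align 4] → 44
@44: d [2B, align 2] → 46
+2 pad (align 4)
@48: g [4B, align 4] → 52
@52: format [4B, align 4] → 56
size 56, align 4
— Header2 —
@0: layer [12B, align 4] → 12
@12: c [4B, align 4] → 16
@16: g [4B, align 4] → 20
@20: format [4B, align 4] → 24
@24: channels [14B, align 2] → 38
@38: height [2B, align 2] → 40
@40: h [2B, align 2] → 42
@42: d [2B, align 2] → 44
@44: f [6B, align 1] → 50
@50: b [1B, align 1] → 51
+1 tail pad (align 4)
size 52, align 4
56 − 52 = 4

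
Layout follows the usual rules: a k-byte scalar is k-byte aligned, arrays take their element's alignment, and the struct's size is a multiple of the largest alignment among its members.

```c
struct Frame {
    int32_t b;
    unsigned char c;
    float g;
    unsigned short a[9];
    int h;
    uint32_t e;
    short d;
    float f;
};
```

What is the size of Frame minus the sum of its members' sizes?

7

@0: b [4B, align 4] → 4
@4: c [1B, align 1] → 5
+3 pad (align 4)
@8: g [4B, align 4] → 12
@12: a [18B, align 2] → 30
+2 pad (align 4)
@32: h [4B, align 4] → 36
@36: e [4B, align 4] → 40
@40: d [2B, align 2] → 42
+2 pad (align 4)
@44: f [4B, align 4] → 48
size 48, align 4
data bytes 41, size 48 → padding 7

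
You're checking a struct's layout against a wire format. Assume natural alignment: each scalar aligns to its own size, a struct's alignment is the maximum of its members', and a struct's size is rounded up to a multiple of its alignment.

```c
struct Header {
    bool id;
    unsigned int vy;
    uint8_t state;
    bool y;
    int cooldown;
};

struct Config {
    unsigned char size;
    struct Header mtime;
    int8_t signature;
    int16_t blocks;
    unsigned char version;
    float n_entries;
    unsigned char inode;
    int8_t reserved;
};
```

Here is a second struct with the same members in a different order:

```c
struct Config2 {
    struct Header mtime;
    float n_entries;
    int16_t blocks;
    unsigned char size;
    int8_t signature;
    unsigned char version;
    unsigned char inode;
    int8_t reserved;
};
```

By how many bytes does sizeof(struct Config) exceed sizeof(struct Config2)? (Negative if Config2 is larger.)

8

Header: 0..1  id  (1B, 1-aligned); 1..4  -- padding (3B); 4..8  vy  (4B, 4-aligned); 8..9  state  (1B, 1-aligned); 9..10  y  (1B, 1-aligned); 10..12  -- padding (2B); 12..16  cooldown  (4B, 4-aligned); sizeof = 16, alignof = 4
0..1  size  (1B, 1-aligned)
1..4  -- padding (3B)
4..20  mtime  (16B, 4-aligned)
20..21  signature  (1B, 1-aligned)
21..22  -- padding (1B)
22..24  blocks  (2B, 2-aligned)
24..25  version  (1B, 1-aligned)
25..28  -- padding (3B)
28..32  n_entries  (4B, 4-aligned)
32..33  inode  (1B, 1-aligned)
33..34  reserved  (1B, 1-aligned)
34..36  -- tail padding (2B)
sizeof = 36, alignof = 4
— Config2 —
0..16  mtime  (16B, 4-aligned)
16..20  n_entries  (4B, 4-aligned)
20..22  blocks  (2B, 2-aligned)
22..23  size  (1B, 1-aligned)
23..24  signature  (1B, 1-aligned)
24..25  version  (1B, 1-aligned)
25..26  inode  (1B, 1-aligned)
26..27  reserved  (1B, 1-aligned)
27..28  -- tail padding (1B)
sizeof = 28, alignof = 4
36 − 28 = 8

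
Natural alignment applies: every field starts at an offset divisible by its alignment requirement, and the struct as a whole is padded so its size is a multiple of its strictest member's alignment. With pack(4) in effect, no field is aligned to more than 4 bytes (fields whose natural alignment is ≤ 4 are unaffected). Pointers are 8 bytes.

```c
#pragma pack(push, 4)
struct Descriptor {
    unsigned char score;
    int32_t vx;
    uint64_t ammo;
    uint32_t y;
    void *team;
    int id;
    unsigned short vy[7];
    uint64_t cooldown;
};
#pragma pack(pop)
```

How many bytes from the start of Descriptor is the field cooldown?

48

0..1  score  (1B, 1-aligned)
1..4  -- padding (3B)
4..8  vx  (4B, 4-aligned)
8..16  ammo  (8B, 4-aligned)
16..20  y  (4B, 4-aligned)
20..28  team  (8B, 4-aligned)
28..32  id  (4B, 4-aligned)
32..46  vy  (14B, 2-aligned)
46..48  -- padding (2B)
48..56  cooldown  (8B, 4-aligned)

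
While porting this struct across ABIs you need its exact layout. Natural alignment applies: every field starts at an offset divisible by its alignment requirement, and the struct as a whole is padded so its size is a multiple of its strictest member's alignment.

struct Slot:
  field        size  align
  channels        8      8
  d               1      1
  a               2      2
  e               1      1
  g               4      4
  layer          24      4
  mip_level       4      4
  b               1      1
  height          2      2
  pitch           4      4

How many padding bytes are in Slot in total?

@0: channels [8B, align 8] → 8
@8: d [1B, align 1] → 9
+1 pad (align 2)
@10: a [2B, align 2] → 12
@12: e [1B, align 1] → 13
+3 pad (align 4)
@16: g [4B, align 4] → 20
@20: layer [24B, align 4] → 44
@44: mip_level [4B, align 4] → 48
@48: b [1B, align 1] → 49
+1 pad (align 2)
@50: height [2B, align 2] → 52
@52: pitch [4B, align 4] → 56
size 56, align 8
data bytes 51, size 56 → padding 5

5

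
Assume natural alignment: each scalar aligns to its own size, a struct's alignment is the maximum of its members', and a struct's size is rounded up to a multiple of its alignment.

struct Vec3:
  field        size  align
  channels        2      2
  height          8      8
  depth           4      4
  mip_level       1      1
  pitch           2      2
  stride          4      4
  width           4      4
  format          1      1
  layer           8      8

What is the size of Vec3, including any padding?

48 bytes

@0: channels [2B, align 2] → 2
+6 pad (align 8)
@8: height [8B, align 8] → 16
@16: depth [4B, align 4] → 20
@20: mip_level [1B, align 1] → 21
+1 pad (align 2)
@22: pitch [2B, align 2] → 24
@24: stride [4B, align 4] → 28
@28: width [4B, align 4] → 32
@32: format [1B, align 1] → 33
+7 pad (align 8)
@40: layer [8B, align 8] → 48
size 48, align 8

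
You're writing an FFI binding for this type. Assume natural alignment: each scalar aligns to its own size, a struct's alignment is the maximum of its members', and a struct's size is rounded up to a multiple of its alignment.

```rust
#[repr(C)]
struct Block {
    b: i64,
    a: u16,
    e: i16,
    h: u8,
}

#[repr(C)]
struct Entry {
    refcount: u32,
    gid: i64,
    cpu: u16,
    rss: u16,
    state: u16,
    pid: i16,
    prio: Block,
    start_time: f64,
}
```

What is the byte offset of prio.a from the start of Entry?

Block: b at 0 (size 8, align 8) → ends 8; a at 8 (size 2, align 2) → ends 10; e at 10 (size 2, align 2) → ends 12; h at 12 (size 1, align 1) → ends 13; tail pad 3 to reach multiple of 8; total 16 bytes, alignment 8
refcount at 0 (size 4, align 4) → ends 4
pad 4 to align 8 for gid
gid at 8 (size 8, align 8) → ends 16
cpu at 16 (size 2, align 2) → ends 18
rss at 18 (size 2, align 2) → ends 20
state at 20 (size 2, align 2) → ends 22
pid at 22 (size 2, align 2) → ends 24
prio at 24 (size 16, align 8) → ends 40
within Block: a at 8
24 + 8 = 32

32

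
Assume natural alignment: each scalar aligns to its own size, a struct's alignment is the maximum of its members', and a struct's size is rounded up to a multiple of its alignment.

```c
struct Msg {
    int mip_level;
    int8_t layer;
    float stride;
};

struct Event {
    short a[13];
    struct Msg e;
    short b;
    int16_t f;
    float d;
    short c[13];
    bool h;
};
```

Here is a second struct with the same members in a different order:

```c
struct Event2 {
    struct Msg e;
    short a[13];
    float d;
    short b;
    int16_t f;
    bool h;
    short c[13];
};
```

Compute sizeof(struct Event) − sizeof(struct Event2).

Msg: 0..4  mip_level  (4B, 4-aligned); 4..5  layer  (1B, 1-aligned); 5..8  -- padding (3B); 8..12  stride  (4B, 4-aligned); sizeof = 12, alignof = 4
0..26  a  (26B, 2-aligned)
26..28  -- padding (2B)
28..40  e  (12B, 4-aligned)
40..42  b  (2B, 2-aligned)
42..44  f  (2B, 2-aligned)
44..48  d  (4B, 4-aligned)
48..74  c  (26B, 2-aligned)
74..75  h  (1B, 1-aligned)
75..76  -- tail padding (1B)
sizeof = 76, alignof = 4
— Event2 —
0..12  e  (12B, 4-aligned)
12..38  a  (26B, 2-aligned)
38..40  -- padding (2B)
40..44  d  (4B, 4-aligned)
44..46  b  (2B, 2-aligned)
46..48  f  (2B, 2-aligned)
48..49  h  (1B, 1-aligned)
49..50  -- padding (1B)
50..76  c  (26B, 2-aligned)
sizeof = 76, alignof = 4
76 − 76 = 0

0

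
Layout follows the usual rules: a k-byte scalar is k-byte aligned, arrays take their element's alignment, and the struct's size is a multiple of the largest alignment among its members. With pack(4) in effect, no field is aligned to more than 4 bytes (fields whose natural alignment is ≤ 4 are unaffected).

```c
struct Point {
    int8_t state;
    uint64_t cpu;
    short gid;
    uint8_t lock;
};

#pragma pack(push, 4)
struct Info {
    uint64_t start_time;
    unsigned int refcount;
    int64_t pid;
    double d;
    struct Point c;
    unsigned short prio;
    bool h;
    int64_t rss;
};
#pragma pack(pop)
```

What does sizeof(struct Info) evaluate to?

64 bytes

Point: state at 0 (size 1, align 1) → ends 1; pad 7 to align 8 for cpu; cpu at 8 (size 8, align 8) → ends 16; gid at 16 (size 2, align 2) → ends 18; lock at 18 (size 1, align 1) → ends 19; tail pad 5 to reach multiple of 8; total 24 bytes, alignment 8
start_time at 0 (size 8, align 4) → ends 8
refcount at 8 (size 4, align 4) → ends 12
pid at 12 (size 8, align 4) → ends 20
d at 20 (size 8, align 4) → ends 28
c at 28 (size 24, align 4) → ends 52
prio at 52 (size 2, align 2) → ends 54
h at 54 (size 1, align 1) → ends 55
pad 1 to align 4 for rss
rss at 56 (size 8, align 4) → ends 64
total 64 bytes, alignment 4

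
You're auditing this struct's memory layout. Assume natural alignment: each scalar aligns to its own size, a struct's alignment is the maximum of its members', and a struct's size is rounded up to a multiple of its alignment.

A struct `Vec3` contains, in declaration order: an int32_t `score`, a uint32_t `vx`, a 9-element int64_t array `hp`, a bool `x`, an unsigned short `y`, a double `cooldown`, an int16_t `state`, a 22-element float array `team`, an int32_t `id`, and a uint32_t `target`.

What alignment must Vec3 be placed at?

member alignments: score=4, vx=4, hp=8, x=1, y=2, cooldown=8, state=2, team=4, id=4, target=4
max = 8

8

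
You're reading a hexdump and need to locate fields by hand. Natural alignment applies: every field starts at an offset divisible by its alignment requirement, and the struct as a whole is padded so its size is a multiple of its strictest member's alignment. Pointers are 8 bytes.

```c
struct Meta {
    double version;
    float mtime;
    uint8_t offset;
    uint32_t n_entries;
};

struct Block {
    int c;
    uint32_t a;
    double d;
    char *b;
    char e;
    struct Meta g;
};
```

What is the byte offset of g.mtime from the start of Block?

40

Meta: @0: version [8B, align 8] → 8; @8: mtime [4B, align 4] → 12; @12: offset [1B, align 1] → 13; +3 pad (align 4); @16: n_entries [4B, align 4] → 20; +4 tail pad (align 8); size 24, align 8
@0: c [4B, align 4] → 4
@4: a [4B, align 4] → 8
@8: d [8B, align 8] → 16
@16: b [8B, align 8] → 24
@24: e [1B, align 1] → 25
+7 pad (align 8)
@32: g [24B, align 8] → 56
within Meta: mtime at 8
32 + 8 = 40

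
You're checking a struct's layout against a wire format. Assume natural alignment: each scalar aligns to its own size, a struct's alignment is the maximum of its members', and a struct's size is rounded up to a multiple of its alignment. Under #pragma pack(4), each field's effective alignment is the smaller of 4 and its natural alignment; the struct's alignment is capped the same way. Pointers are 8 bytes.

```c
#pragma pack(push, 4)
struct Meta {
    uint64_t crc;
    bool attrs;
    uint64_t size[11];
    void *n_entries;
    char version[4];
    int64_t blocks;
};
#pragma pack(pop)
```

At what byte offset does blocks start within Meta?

112

crc at 0 (size 8, align 4) → ends 8
attrs at 8 (size 1, align 1) → ends 9
pad 3 to align 4 for size
size at 12 (size 88, align 4) → ends 100
n_entries at 100 (size 8, align 4) → ends 108
version at 108 (size 4, align 1) → ends 112
blocks at 112 (size 8, align 4) → ends 120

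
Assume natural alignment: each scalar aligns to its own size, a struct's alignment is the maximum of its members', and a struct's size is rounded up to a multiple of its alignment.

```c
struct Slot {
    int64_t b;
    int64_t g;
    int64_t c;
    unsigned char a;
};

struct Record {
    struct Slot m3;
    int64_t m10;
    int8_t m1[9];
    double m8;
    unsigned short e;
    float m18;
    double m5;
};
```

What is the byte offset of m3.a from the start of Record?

Slot: 0..8  b  (8B, 8-aligned); 8..16  g  (8B, 8-aligned); 16..24  c  (8B, 8-aligned); 24..25  a  (1B, 1-aligned); 25..32  -- tail padding (7B); sizeof = 32, alignof = 8
0..32  m3  (32B, 8-aligned)
within Slot: a at 24
0 + 24 = 24

24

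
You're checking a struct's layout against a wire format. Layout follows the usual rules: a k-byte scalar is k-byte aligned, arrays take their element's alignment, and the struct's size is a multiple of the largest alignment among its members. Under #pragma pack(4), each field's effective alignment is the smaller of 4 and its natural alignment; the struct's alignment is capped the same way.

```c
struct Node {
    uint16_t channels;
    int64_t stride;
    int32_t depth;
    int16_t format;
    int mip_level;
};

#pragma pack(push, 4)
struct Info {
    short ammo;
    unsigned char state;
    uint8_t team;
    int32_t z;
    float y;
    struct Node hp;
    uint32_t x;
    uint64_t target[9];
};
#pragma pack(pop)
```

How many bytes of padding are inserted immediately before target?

Node: 0..2  channels  (2B, 2-aligned); 2..8  -- padding (6B); 8..16  stride  (8B, 8-aligned); 16..20  depth  (4B, 4-aligned); 20..22  format  (2B, 2-aligned); 22..24  -- padding (2B); 24..28  mip_level  (4B, 4-aligned); 28..32  -- tail padding (4B); sizeof = 32, alignof = 8
0..2  ammo  (2B, 2-aligned)
2..3  state  (1B, 1-aligned)
3..4  team  (1B, 1-aligned)
4..8  z  (4B, 4-aligned)
8..12  y  (4B, 4-aligned)
12..44  hp  (32B, 4-aligned)
44..48  x  (4B, 4-aligned)
48..120  target  (72B, 4-aligned)

0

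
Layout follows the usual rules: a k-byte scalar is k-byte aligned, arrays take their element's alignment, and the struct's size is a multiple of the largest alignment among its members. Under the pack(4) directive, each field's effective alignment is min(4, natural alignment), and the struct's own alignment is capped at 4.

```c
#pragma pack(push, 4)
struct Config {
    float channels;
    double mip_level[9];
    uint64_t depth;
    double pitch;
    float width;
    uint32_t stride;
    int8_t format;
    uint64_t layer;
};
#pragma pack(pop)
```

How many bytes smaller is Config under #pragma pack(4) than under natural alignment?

8

natural layout:
  @0: channels [4B, align 4] → 4
  +4 pad (align 8)
  @8: mip_level [72B, align 8] → 80
  @80: depth [8B, align 8] → 88
  @88: pitch [8B, align 8] → 96
  @96: width [4B, align 4] → 100
  @100: stride [4B, align 4] → 104
  @104: format [1B, align 1] → 105
  +7 pad (align 8)
  @112: layer [8B, align 8] → 120
  size 120, align 8
packed(4) layout:
  @0: channels [4B, align 4] → 4
  @4: mip_level [72B, align 4] → 76
  @76: depth [8B, align 4] → 84
  @84: pitch [8B, align 4] → 92
  @92: width [4B, align 4] → 96
  @96: stride [4B, align 4] → 100
  @100: format [1B, align 1] → 101
  +3 pad (align 4)
  @104: layer [8B, align 4] → 112
  size 112, align 4
120 − 112 = 8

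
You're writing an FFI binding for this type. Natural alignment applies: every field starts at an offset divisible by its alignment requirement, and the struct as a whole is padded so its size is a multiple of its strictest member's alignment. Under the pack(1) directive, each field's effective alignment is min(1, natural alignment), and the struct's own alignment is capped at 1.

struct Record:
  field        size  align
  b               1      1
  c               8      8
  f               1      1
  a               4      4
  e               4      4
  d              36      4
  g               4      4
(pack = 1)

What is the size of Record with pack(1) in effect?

58

@0: b [1B, align 1] → 1
@1: c [8B, align 1] → 9
@9: f [1B, align 1] → 10
@10: a [4B, align 1] → 14
@14: e [4B, align 1] → 18
@18: d [36B, align 1] → 54
@54: g [4B, align 1] → 58
size 58, align 1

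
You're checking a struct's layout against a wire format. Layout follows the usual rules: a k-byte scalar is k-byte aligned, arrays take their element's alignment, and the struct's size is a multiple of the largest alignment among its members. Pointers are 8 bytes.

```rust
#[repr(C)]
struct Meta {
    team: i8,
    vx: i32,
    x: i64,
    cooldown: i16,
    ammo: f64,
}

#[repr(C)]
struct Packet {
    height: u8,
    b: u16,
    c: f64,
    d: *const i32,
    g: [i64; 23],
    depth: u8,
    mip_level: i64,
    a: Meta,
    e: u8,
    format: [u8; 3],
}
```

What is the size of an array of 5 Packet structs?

Meta: @0: team [1B, align 1] → 1; +3 pad (align 4); @4: vx [4B, align 4] → 8; @8: x [8B, align 8] → 16; @16: cooldown [2B, align 2] → 18; +6 pad (align 8); @24: ammo [8B, align 8] → 32; size 32, align 8
@0: height [1B, align 1] → 1
+1 pad (align 2)
@2: b [2B, align 2] → 4
+4 pad (align 8)
@8: c [8B, align 8] → 16
@16: d [8B, align 8] → 24
@24: g [184B, align 8] → 208
@208: depth [1B, align 1] → 209
+7 pad (align 8)
@216: mip_level [8B, align 8] → 224
@224: a [32B, align 8] → 256
@256: e [1B, align 1] → 257
@257: format [3B, align 1] → 260
+4 tail pad (align 8)
size 264, align 8
array of 5: 5 × 264 = 1320

1320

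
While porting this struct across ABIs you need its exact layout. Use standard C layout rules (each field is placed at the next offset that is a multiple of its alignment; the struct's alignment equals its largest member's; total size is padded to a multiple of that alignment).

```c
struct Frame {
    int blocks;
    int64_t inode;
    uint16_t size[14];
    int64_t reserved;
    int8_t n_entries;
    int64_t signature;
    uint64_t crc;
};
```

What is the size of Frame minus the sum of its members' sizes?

15

blocks at 0 (size 4, align 4) → ends 4
pad 4 to align 8 for inode
inode at 8 (size 8, align 8) → ends 16
size at 16 (size 28, align 2) → ends 44
pad 4 to align 8 for reserved
reserved at 48 (size 8, align 8) → ends 56
n_entries at 56 (size 1, align 1) → ends 57
pad 7 to align 8 for signature
signature at 64 (size 8, align 8) → ends 72
crc at 72 (size 8, align 8) → ends 80
total 80 bytes, alignment 8
data bytes 65, size 80 → padding 15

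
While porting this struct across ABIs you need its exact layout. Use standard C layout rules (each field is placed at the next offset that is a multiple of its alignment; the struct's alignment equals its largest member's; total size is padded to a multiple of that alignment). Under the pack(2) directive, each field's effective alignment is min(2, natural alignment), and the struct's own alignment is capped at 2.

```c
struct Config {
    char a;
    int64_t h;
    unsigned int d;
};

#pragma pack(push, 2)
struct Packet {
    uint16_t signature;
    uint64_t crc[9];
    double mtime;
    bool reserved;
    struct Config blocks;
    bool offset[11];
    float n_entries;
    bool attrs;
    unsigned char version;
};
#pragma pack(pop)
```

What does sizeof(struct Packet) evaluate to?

126

Config: @0: a [1B, align 1] → 1; +7 pad (align 8); @8: h [8B, align 8] → 16; @16: d [4B, align 4] → 20; +4 tail pad (align 8); size 24, align 8
@0: signature [2B, align 2] → 2
@2: crc [72B, align 2] → 74
@74: mtime [8B, align 2] → 82
@82: reserved [1B, align 1] → 83
+1 pad (align 2)
@84: blocks [24B, align 2] → 108
@108: offset [11B, align 1] → 119
+1 pad (align 2)
@120: n_entries [4B, align 2] → 124
@124: attrs [1B, align 1] → 125
@125: version [1B, align 1] → 126
size 126, align 2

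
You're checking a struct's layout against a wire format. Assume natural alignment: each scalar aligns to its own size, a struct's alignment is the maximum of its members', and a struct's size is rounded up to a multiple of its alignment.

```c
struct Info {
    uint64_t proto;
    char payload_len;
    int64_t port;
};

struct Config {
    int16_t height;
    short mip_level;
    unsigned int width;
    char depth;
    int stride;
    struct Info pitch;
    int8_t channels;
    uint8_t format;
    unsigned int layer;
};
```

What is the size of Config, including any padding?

Info: @0: proto [8B, align 8] → 8; @8: payload_len [1B, align 1] → 9; +7 pad (align 8); @16: port [8B, align 8] → 24; size 24, align 8
@0: height [2B, align 2] → 2
@2: mip_level [2B, align 2] → 4
@4: width [4B, align 4] → 8
@8: depth [1B, align 1] → 9
+3 pad (align 4)
@12: stride [4B, align 4] → 16
@16: pitch [24B, align 8] → 40
@40: channels [1B, align 1] → 41
@41: format [1B, align 1] → 42
+2 pad (align 4)
@44: layer [4B, align 4] → 48
size 48, align 8

48 bytes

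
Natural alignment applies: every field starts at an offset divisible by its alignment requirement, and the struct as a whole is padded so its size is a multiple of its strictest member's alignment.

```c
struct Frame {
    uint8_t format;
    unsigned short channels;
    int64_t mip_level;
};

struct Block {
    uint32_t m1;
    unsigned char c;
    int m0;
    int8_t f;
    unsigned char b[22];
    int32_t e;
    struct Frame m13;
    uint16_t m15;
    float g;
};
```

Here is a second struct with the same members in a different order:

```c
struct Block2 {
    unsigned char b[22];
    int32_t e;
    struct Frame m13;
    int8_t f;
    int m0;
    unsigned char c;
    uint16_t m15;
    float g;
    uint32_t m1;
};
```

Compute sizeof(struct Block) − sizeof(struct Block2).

Frame: @0: format [1B, align 1] → 1; +1 pad (align 2); @2: channels [2B, align 2] → 4; +4 pad (align 8); @8: mip_level [8B, align 8] → 16; size 16, align 8
@0: m1 [4B, align 4] → 4
@4: c [1B, align 1] → 5
+3 pad (align 4)
@8: m0 [4B, align 4] → 12
@12: f [1B, align 1] → 13
@13: b [22B, align 1] → 35
+1 pad (align 4)
@36: e [4B, align 4] → 40
@40: m13 [16B, align 8] → 56
@56: m15 [2B, align 2] → 58
+2 pad (align 4)
@60: g [4B, align 4] → 64
size 64, align 8
— Block2 —
@0: b [22B, align 1] → 22
+2 pad (align 4)
@24: e [4B, align 4] → 28
+4 pad (align 8)
@32: m13 [16B, align 8] → 48
@48: f [1B, align 1] → 49
+3 pad (align 4)
@52: m0 [4B, align 4] → 56
@56: c [1B, align 1] → 57
+1 pad (align 2)
@58: m15 [2B, align 2] → 60
@60: g [4B, align 4] → 64
@64: m1 [4B, align 4] → 68
+4 tail pad (align 8)
size 72, align 8
64 − 72 = -8

-8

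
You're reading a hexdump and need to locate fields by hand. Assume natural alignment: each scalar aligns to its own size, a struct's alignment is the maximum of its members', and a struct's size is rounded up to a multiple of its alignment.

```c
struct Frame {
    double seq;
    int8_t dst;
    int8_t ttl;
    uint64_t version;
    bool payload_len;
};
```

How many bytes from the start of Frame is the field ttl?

9

seq at 0 (size 8, align 8) → ends 8
dst at 8 (size 1, align 1) → ends 9
ttl at 9 (size 1, align 1) → ends 10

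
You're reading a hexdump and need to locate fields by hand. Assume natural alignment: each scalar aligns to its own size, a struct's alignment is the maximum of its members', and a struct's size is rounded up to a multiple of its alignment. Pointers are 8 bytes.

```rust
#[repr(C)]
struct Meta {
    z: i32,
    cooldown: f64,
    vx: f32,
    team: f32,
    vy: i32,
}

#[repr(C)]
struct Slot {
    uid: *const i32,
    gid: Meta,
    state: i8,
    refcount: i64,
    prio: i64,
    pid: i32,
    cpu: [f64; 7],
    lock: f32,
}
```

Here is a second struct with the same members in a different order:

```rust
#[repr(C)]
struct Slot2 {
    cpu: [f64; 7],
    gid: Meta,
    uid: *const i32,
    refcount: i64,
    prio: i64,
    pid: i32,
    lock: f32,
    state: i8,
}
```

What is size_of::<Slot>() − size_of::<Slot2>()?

Meta: z at 0 (size 4, align 4) → ends 4; pad 4 to align 8 for cooldown; cooldown at 8 (size 8, align 8) → ends 16; vx at 16 (size 4, align 4) → ends 20; team at 20 (size 4, align 4) → ends 24; vy at 24 (size 4, align 4) → ends 28; tail pad 4 to reach multiple of 8; total 32 bytes, alignment 8
uid at 0 (size 8, align 8) → ends 8
gid at 8 (size 32, align 8) → ends 40
state at 40 (size 1, align 1) → ends 41
pad 7 to align 8 for refcount
refcount at 48 (size 8, align 8) → ends 56
prio at 56 (size 8, align 8) → ends 64
pid at 64 (size 4, align 4) → ends 68
pad 4 to align 8 for cpu
cpu at 72 (size 56, align 8) → ends 128
lock at 128 (size 4, align 4) → ends 132
tail pad 4 to reach multiple of 8
total 136 bytes, alignment 8
— Slot2 —
cpu at 0 (size 56, align 8) → ends 56
gid at 56 (size 32, align 8) → ends 88
uid at 88 (size 8, align 8) → ends 96
refcount at 96 (size 8, align 8) → ends 104
prio at 104 (size 8, align 8) → ends 112
pid at 112 (size 4, align 4) → ends 116
lock at 116 (size 4, align 4) → ends 120
state at 120 (size 1, align 1) → ends 121
tail pad 7 to reach multiple of 8
total 128 bytes, alignment 8
136 − 128 = 8

8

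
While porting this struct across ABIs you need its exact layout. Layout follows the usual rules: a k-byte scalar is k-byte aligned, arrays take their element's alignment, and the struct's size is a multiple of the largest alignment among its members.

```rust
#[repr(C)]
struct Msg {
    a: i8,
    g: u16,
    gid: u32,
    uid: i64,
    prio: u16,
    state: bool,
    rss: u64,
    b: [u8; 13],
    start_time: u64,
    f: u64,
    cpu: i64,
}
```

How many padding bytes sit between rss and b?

0

a at 0 (size 1, align 1) → ends 1
pad 1 to align 2 for g
g at 2 (size 2, align 2) → ends 4
gid at 4 (size 4, align 4) → ends 8
uid at 8 (size 8, align 8) → ends 16
prio at 16 (size 2, align 2) → ends 18
state at 18 (size 1, align 1) → ends 19
pad 5 to align 8 for rss
rss at 24 (size 8, align 8) → ends 32
b at 32 (size 13, align 1) → ends 45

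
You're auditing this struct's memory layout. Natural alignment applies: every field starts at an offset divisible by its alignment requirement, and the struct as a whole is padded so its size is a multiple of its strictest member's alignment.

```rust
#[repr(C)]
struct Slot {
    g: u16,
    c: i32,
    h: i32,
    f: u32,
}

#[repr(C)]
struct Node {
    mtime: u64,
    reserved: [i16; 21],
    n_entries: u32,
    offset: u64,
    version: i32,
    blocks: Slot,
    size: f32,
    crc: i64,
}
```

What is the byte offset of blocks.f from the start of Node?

80

Slot: 0..2  g  (2B, 2-aligned); 2..4  -- padding (2B); 4..8  c  (4B, 4-aligned); 8..12  h  (4B, 4-aligned); 12..16  f  (4B, 4-aligned); sizeof = 16, alignof = 4
0..8  mtime  (8B, 8-aligned)
8..50  reserved  (42B, 2-aligned)
50..52  -- padding (2B)
52..56  n_entries  (4B, 4-aligned)
56..64  offset  (8B, 8-aligned)
64..68  version  (4B, 4-aligned)
68..84  blocks  (16B, 4-aligned)
within Slot: f at 12
68 + 12 = 80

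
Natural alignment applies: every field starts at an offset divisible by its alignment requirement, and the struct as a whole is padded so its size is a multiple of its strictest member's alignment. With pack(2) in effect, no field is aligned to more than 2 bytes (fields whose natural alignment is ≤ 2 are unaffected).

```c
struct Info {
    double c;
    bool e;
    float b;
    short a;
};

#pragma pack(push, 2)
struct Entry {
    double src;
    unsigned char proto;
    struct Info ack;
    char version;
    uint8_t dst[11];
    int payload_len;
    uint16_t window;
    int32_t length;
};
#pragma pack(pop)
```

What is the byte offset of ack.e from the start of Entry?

18

Info: c at 0 (size 8, align 8) → ends 8; e at 8 (size 1, align 1) → ends 9; pad 3 to align 4 for b; b at 12 (size 4, align 4) → ends 16; a at 16 (size 2, align 2) → ends 18; tail pad 6 to reach multiple of 8; total 24 bytes, alignment 8
src at 0 (size 8, align 2) → ends 8
proto at 8 (size 1, align 1) → ends 9
pad 1 to align 2 for ack
ack at 10 (size 24, align 2) → ends 34
within Info: e at 8
10 + 8 = 18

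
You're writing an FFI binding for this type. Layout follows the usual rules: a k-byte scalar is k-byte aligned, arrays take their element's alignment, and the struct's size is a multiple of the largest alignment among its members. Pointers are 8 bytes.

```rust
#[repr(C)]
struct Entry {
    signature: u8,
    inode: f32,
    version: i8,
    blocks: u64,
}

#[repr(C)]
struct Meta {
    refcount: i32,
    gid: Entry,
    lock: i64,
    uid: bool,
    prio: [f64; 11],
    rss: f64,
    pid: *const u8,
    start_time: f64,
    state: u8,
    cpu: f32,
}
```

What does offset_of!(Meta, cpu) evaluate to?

164

Entry: @0: signature [1B, align 1] → 1; +3 pad (align 4); @4: inode [4B, align 4] → 8; @8: version [1B, align 1] → 9; +7 pad (align 8); @16: blocks [8B, align 8] → 24; size 24, align 8
@0: refcount [4B, align 4] → 4
+4 pad (align 8)
@8: gid [24B, align 8] → 32
@32: lock [8B, align 8] → 40
@40: uid [1B, align 1] → 41
+7 pad (align 8)
@48: prio [88B, align 8] → 136
@136: rss [8B, align 8] → 144
@144: pid [8B, align 8] → 152
@152: start_time [8B, align 8] → 160
@160: state [1B, align 1] → 161
+3 pad (align 4)
@164: cpu [4B, align 4] → 168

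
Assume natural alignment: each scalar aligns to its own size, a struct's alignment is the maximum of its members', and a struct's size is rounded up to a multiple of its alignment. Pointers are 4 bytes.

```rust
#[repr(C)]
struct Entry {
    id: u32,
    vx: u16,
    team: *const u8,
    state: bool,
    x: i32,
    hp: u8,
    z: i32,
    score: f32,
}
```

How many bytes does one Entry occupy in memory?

32

@0: id [4B, align 4] → 4
@4: vx [2B, align 2] → 6
+2 pad (align 4)
@8: team [4B, align 4] → 12
@12: state [1B, align 1] → 13
+3 pad (align 4)
@16: x [4B, align 4] → 20
@20: hp [1B, align 1] → 21
+3 pad (align 4)
@24: z [4B, align 4] → 28
@28: score [4B, align 4] → 32
size 32, align 4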